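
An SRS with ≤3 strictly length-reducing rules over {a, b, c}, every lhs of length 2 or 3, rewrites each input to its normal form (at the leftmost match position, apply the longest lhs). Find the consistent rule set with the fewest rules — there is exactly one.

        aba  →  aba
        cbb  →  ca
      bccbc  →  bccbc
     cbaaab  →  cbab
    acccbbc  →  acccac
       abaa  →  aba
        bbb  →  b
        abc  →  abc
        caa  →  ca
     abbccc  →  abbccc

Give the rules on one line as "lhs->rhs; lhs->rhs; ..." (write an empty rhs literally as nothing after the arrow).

aa->a; bbb->b; cbb->ca

  | aba
  | cbb => ca
  | bccbc
  | cbaaab => cbaab => cbab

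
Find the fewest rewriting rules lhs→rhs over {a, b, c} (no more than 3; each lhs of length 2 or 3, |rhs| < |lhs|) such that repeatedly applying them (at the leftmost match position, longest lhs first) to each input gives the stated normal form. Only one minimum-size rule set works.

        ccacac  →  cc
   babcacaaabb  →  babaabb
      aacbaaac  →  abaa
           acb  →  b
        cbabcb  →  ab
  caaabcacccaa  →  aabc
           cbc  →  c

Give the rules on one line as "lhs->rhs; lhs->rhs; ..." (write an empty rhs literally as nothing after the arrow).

ac->; ca->; cb->

  | ccacac => ccac => cc
  | babcacaaabb => babcaaabb => babaabb
  | aacbaaac => abaaac => abaa
  | acb => b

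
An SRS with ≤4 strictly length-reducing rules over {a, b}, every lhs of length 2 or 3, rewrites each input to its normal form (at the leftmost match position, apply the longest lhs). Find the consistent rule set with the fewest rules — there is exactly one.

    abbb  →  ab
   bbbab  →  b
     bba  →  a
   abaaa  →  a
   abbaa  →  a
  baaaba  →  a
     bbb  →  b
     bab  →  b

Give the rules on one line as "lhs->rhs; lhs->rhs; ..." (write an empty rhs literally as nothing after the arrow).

  | abbb => ab
  | bbbab => bab => b
  | bba => a
  | abaaa => aaa => aa => a

aa->a; ba->; bb->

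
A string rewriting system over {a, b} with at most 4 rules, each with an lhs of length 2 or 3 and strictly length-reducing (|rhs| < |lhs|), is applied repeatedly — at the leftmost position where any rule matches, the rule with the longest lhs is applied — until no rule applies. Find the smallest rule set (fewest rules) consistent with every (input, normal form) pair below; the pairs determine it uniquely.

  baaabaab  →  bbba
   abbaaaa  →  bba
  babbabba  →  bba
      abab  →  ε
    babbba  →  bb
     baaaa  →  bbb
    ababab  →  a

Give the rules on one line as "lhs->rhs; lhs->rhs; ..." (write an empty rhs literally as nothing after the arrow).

aa->b; aab->; ab->a

  | baaabaab => bbabaab => bbaaab => bbbab => bbba
  | abbaaaa => abaaaa => aaaaa => baaa => bba
  | babbabba => bababba => baabba => bba
  | abab => aab => ε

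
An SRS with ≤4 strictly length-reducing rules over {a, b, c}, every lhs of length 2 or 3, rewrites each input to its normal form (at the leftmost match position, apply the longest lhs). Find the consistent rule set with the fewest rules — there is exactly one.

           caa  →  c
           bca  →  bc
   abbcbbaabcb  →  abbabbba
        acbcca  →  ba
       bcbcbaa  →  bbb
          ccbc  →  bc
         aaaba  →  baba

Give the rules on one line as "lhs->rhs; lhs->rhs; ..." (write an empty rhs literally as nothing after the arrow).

aa->b; ca->c; cb->a; cc->

  | caa => ca => c
  | bca => bc
  | abbcbbaabcb => abbabaabcb => abbabbbcb => abbabbba
  | acbcca => aacca => bcca => ba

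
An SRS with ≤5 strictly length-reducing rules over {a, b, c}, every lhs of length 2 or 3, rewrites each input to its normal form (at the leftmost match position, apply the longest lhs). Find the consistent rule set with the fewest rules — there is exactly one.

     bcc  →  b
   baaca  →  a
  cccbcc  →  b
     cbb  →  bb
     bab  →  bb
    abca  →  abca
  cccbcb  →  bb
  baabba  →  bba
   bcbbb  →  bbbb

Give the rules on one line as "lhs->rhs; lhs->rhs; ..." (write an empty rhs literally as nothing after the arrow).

baa->c; bab->bb; cb->b; cc->

  | bcc => b
  | baaca => cca => a
  | cccbcc => cbcc => bcc => b
  | cbb => bb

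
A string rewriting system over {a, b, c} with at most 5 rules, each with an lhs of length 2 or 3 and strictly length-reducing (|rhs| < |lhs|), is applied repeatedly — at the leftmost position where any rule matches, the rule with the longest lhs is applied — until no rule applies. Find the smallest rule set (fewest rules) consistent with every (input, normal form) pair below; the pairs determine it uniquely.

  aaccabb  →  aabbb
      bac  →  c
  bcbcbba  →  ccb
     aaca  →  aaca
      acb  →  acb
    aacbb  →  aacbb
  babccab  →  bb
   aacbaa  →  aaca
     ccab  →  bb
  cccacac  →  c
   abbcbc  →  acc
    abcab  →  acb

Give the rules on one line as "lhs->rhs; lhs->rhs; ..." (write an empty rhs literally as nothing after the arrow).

ba->; bc->c; cab->cb; cca->b

  | aaccabb => aabbb
  | bac => c
  | bcbcbba => cbcbba => ccbba => ccb
  | aaca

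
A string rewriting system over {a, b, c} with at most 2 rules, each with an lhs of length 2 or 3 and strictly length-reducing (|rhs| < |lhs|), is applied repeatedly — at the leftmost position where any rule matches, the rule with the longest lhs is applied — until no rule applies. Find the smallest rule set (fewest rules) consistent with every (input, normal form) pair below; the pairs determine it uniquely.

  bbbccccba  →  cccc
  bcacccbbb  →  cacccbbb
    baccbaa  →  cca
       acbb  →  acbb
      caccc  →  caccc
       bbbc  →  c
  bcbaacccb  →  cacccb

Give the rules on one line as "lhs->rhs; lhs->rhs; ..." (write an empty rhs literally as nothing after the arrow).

ba->; bc->c

  | bbbccccba => bbccccba => bccccba => ccccba => cccc
  | bcacccbbb => cacccbbb
  | baccbaa => ccbaa => cca
  | acbb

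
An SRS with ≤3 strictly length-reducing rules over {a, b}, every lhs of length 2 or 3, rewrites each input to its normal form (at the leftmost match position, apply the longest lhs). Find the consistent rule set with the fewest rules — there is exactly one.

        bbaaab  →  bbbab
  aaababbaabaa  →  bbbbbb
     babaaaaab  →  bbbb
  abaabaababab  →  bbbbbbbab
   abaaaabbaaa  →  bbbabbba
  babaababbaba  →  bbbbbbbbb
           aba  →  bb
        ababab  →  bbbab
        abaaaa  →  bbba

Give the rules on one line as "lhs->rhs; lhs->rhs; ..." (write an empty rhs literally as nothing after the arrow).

  | bbaaab => bbbab
  | aaababbaabaa => bababbaabaa => bbbbbaabaa => bbbbbaa => bbbbbb
  | babaaaaab => bbbaaaab => bbbbaab => bbbb
  | abaabaababab => bbabaababab => bbbbababab => bbbbbbbab

aa->b; aab->; aba->bb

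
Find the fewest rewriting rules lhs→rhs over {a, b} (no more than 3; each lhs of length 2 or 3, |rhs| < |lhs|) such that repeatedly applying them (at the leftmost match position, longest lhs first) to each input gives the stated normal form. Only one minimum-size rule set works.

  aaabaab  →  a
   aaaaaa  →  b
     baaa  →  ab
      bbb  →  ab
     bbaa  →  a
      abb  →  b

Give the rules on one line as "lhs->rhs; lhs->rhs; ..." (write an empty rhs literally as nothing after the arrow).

aa->b; aaa->bb; bb->a

  | aaabaab => bbbaab => abaab => abbb => aab => bb => a
  | aaaaaa => bbaaa => aaaa => bba => aa => b
  | baaa => bbb => ab
  | bbb => ab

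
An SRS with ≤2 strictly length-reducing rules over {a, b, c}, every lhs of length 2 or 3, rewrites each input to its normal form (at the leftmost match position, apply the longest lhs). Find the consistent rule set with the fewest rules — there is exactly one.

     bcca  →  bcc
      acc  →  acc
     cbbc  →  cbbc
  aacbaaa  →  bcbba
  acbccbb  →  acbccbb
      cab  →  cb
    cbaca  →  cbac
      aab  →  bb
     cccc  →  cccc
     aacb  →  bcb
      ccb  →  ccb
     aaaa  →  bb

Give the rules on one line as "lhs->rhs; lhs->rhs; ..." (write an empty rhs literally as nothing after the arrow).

aa->b; ca->c

  | bcca => bcc
  | acc
  | cbbc
  | aacbaaa => bcbaaa => bcbba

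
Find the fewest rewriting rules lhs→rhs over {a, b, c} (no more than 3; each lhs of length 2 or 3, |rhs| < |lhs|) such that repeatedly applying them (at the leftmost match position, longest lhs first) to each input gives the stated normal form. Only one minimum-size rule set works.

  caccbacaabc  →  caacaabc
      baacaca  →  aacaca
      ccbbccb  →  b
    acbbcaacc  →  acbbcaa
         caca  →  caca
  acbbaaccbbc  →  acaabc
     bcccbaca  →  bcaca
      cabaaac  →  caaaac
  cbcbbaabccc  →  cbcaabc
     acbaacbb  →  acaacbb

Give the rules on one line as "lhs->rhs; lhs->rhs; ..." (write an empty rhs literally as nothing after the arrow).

ba->a; cc->; ccb->

  | caccbacaabc => caacaabc
  | baacaca => aacaca
  | ccbbccb => bccb => b
  | acbbcaacc => acbbcaa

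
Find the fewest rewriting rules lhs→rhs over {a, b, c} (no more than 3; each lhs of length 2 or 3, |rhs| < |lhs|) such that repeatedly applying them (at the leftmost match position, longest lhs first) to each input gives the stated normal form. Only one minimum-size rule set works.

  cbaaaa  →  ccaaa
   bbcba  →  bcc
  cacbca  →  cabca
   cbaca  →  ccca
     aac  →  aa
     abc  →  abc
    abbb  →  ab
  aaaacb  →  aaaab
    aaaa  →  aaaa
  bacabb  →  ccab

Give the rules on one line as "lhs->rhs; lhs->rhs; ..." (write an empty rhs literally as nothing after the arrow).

  | cbaaaa => ccaaa
  | bbcba => bcba => bcc
  | cacbca => cabca
  | cbaca => ccca

ac->a; ba->c; bb->b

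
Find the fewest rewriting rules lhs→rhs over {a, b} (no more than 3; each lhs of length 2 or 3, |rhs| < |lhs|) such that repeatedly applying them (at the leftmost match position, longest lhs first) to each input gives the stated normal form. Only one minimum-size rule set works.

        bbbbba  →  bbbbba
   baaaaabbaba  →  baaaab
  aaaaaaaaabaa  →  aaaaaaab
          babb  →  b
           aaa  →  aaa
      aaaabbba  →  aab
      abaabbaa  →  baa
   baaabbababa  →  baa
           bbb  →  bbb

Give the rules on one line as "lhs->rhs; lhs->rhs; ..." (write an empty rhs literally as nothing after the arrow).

  | bbbbba
  | baaaaabbaba => baaaaaba => baaaab
  | aaaaaaaaabaa => aaaaaaaaba => aaaaaaab
  | babb => b

aba->b; abb->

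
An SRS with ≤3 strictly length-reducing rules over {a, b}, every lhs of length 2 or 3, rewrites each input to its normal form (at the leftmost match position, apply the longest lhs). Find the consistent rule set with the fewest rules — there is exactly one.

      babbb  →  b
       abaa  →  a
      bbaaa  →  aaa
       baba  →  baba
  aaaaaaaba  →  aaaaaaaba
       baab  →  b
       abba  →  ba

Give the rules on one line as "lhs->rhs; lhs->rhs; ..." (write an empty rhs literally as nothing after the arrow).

  | babbb => bbb => b
  | abaa => a
  | bbaaa => aaa
  | baba

abb->b; baa->; bb->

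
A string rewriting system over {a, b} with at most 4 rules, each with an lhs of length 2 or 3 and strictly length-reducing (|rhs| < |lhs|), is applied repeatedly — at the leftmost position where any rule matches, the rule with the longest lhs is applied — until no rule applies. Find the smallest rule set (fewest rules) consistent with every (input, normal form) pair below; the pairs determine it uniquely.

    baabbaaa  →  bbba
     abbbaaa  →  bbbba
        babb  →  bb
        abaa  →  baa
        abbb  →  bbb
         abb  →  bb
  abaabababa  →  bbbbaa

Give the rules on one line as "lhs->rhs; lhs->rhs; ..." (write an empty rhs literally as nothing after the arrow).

aaa->ba; aab->ba; ab->b; bab->b

  | baabbaaa => bbabaaa => bbaaa => bbba
  | abbbaaa => bbbaaa => bbbba
  | babb => bb
  | abaa => baa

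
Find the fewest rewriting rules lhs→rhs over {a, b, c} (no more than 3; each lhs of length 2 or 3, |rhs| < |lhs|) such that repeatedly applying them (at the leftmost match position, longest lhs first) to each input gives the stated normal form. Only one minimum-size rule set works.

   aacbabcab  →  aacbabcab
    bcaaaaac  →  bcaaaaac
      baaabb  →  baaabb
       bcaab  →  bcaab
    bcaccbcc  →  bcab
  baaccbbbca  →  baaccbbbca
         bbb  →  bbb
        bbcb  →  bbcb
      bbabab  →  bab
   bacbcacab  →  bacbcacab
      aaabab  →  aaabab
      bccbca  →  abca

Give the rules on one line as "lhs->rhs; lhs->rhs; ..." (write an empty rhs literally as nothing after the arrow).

  | aacbabcab
  | bcaaaaac
  | baaabb
  | bcaab

bba->; bcc->a; cca->b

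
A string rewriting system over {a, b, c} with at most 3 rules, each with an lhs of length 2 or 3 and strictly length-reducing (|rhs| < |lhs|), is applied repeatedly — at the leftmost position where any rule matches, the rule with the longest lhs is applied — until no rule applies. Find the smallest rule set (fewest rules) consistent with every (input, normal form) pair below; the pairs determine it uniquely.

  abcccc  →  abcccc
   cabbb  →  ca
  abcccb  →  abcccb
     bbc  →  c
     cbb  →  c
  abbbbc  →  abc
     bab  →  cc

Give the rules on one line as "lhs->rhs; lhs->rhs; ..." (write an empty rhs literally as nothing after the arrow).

  | abcccc
  | cabbb => ca
  | abcccb
  | bbc => c

bab->cc; bb->; bbb->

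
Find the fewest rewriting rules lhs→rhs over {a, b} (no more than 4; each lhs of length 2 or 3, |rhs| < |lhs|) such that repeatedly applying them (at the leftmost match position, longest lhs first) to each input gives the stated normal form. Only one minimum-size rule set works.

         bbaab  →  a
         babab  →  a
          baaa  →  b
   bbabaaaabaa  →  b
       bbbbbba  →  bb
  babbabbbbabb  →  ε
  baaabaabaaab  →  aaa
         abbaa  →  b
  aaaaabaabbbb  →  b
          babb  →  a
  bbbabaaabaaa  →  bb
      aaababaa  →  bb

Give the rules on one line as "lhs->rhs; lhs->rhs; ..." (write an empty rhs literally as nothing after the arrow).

ab->; aba->ba; ba->b; bbb->a

  | bbaab => bbab => bbb => a
  | babab => bbab => bbb => a
  | baaa => baa => ba => b
  | bbabaaaabaa => bbbaaaabaa => aaaaabaa => aaaabaa => aaabaa => aabaa => abaa => baa => ba => b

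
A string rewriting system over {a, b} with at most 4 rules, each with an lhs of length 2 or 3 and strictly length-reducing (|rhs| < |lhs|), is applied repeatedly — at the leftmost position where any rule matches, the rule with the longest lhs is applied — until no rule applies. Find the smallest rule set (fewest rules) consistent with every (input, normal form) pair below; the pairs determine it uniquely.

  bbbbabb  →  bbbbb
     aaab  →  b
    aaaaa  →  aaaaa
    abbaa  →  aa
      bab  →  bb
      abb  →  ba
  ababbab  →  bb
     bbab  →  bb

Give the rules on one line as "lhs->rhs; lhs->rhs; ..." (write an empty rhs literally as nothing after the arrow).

  | bbbbabb => bbbbb
  | aaab => aab => ab => b
  | aaaaa
  | abbaa => baaa => aa

ab->b; abb->ba; baa->a; bba->b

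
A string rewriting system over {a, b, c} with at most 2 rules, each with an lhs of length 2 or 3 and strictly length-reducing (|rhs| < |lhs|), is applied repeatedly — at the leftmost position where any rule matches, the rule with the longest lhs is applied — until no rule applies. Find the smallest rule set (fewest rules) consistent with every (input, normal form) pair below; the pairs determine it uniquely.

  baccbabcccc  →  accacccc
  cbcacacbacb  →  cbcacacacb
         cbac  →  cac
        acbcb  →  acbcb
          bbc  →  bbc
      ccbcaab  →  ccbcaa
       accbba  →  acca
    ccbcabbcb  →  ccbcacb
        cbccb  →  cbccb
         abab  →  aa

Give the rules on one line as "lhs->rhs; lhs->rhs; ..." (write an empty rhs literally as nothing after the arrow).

  | baccbabcccc => accbabcccc => accabcccc => accacccc
  | cbcacacbacb => cbcacacacb
  | cbac => cac
  | acbcb

ab->a; ba->a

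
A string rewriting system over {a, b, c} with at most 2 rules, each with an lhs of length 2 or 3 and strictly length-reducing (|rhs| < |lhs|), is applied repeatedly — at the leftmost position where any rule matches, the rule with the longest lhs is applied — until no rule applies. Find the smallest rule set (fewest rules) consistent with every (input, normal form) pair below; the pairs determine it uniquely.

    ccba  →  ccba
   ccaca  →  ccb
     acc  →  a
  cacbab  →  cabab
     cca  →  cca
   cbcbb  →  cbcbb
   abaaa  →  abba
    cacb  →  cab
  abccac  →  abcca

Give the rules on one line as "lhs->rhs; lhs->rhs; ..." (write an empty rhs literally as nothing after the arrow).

  | ccba
  | ccaca => ccaa => ccb
  | acc => ac => a
  | cacbab => cabab

aa->b; ac->a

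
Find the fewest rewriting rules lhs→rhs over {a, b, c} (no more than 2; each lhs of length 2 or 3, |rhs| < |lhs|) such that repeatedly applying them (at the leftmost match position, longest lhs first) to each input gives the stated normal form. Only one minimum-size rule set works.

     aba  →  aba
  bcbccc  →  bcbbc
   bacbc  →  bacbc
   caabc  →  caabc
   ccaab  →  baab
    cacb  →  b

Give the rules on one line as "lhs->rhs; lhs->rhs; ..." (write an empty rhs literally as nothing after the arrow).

cac->; cc->b

  | aba
  | bcbccc => bcbbc
  | bacbc
  | caabc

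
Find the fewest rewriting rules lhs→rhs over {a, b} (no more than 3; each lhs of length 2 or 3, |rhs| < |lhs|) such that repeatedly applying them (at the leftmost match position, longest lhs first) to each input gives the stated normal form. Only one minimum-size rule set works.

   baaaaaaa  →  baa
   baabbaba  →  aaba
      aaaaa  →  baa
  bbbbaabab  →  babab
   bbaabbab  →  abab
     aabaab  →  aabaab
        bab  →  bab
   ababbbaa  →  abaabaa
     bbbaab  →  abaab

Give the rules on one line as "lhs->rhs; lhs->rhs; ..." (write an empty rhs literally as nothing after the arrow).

  | baaaaaaa => bbaaaa => aaaaa => baa
  | baabbaba => baaaaba => bbaba => aaba
  | aaaaa => baa
  | bbbbaabab => abbaabab => aaaabab => babab

aaa->b; bb->a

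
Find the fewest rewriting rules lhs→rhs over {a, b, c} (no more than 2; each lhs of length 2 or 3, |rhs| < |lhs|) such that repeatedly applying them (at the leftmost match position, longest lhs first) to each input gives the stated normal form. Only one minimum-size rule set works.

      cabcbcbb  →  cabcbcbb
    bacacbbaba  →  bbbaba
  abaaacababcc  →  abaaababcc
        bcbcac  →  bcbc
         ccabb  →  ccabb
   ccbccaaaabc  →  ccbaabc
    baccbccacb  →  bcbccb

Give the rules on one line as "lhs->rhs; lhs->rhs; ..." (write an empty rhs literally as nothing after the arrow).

  | cabcbcbb
  | bacacbbaba => bacbbaba => bbbaba
  | abaaacababcc => abaaababcc
  | bcbcac => bcbc

ac->; caa->a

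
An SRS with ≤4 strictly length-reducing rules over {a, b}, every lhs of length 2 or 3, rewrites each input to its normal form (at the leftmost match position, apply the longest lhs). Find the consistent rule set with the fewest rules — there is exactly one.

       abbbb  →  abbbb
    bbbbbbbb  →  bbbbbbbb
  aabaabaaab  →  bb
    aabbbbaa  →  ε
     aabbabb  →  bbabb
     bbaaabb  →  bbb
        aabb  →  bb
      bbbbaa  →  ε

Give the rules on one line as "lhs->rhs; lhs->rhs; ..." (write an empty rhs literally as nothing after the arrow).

aa->; aaa->b; baa->aa

  | abbbb
  | bbbbbbbb
  | aabaabaaab => baabaaab => aabaaab => baaab => aaab => bb
  | aabbbbaa => bbbbaa => bbbaa => bbaa => baa => aa => ε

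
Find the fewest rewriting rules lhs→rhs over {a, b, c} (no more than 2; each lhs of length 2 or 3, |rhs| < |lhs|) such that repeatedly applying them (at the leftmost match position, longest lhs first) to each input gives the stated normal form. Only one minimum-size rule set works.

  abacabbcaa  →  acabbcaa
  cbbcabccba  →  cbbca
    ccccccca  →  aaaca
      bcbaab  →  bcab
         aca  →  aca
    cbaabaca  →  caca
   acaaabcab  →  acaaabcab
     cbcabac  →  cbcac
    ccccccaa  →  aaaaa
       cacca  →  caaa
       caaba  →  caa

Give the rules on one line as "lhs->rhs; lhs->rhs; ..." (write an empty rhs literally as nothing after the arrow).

ba->; cc->a

  | abacabbcaa => acabbcaa
  | cbbcabccba => cbbcababa => cbbcaba => cbbca
  | ccccccca => accccca => aaccca => aaaca
  | bcbaab => bcab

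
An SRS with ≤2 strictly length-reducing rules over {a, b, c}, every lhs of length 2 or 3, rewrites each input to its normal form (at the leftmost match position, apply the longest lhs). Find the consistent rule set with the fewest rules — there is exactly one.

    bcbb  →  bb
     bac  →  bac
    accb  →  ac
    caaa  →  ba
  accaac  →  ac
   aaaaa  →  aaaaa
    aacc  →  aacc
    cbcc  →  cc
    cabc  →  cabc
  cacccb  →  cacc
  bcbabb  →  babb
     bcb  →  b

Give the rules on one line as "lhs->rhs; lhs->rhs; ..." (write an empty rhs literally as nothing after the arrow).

  | bcbb => bb
  | bac
  | accb => ac
  | caaa => ba

caa->b; cb->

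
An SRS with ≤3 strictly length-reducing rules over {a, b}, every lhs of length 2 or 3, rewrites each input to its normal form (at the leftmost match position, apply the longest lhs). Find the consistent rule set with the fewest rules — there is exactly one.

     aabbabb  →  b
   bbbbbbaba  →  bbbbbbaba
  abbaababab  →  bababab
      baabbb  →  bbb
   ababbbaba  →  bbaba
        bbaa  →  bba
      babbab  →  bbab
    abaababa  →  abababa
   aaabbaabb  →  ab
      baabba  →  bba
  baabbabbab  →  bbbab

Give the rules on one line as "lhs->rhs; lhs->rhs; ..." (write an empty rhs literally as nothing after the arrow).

  | aabbabb => ababb => abb => b
  | bbbbbbaba
  | abbaababab => baababab => bababab
  | baabbb => babbb => bbb

abb->b; baa->ba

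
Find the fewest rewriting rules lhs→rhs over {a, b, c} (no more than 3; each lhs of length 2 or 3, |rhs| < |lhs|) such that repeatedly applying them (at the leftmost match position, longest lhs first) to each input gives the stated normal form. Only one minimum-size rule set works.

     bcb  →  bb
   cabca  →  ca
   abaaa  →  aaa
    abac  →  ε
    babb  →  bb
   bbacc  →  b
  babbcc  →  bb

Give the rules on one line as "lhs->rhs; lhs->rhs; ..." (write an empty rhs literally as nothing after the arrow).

ac->; ba->; bc->b

  | bcb => bb
  | cabca => caba => ca
  | abaaa => aaa
  | abac => ac => ε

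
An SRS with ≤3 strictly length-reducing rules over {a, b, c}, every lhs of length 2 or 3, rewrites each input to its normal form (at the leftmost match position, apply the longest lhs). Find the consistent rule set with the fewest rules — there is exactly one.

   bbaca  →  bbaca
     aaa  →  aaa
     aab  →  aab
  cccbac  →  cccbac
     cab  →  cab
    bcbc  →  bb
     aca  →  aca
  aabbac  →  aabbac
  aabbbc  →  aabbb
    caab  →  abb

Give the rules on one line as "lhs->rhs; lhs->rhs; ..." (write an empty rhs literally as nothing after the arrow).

bc->b; caa->ab

  | bbaca
  | aaa
  | aab
  | cccbac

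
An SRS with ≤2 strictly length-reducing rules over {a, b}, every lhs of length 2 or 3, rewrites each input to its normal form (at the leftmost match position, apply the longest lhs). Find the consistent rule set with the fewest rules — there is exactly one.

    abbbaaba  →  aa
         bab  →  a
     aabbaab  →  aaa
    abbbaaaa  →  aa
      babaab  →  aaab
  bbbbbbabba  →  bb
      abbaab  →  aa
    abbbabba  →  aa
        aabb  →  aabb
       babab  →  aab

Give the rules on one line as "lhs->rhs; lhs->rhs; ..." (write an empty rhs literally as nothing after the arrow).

ba->; bab->a

  | abbbaaba => abbaba => abaa => aa
  | bab => a
  | aabbaab => aabab => aaa
  | abbbaaaa => abbaaa => abaa => aa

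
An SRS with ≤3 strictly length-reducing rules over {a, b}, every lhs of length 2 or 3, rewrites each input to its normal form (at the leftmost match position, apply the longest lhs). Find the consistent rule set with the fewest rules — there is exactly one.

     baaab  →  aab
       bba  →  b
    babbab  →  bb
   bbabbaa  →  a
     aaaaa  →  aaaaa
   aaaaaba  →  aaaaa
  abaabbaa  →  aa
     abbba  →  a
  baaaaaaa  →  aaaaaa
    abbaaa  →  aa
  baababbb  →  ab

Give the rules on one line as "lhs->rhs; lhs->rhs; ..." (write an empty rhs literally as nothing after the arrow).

ba->; bbb->b

  | baaab => aab
  | bba => b
  | babbab => bbab => bb
  | bbabbaa => bbbaa => baa => a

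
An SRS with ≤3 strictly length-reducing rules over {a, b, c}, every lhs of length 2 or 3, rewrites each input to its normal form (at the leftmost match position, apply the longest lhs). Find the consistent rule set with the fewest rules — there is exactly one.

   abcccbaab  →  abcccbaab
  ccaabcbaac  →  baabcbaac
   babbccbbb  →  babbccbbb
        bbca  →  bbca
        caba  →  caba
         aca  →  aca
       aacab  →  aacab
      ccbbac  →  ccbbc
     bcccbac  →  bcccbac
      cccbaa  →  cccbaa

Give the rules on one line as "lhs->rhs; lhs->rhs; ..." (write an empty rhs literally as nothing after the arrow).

bba->bb; cca->ba

  | abcccbaab
  | ccaabcbaac => baabcbaac
  | babbccbbb
  | bbca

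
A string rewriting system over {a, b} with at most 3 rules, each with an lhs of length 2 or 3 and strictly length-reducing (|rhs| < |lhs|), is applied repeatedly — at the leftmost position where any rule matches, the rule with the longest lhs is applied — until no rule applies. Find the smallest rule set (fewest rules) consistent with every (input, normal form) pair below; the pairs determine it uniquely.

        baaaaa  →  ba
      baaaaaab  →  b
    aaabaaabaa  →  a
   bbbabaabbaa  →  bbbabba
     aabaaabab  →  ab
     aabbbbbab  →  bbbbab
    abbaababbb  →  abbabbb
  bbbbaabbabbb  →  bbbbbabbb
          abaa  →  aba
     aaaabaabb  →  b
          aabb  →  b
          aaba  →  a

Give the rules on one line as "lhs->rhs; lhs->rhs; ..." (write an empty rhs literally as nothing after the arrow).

  | baaaaa => baaaa => baaa => baa => ba
  | baaaaaab => baaaaab => baaaab => baaab => baab => b
  | aaabaaabaa => aabaaabaa => aaabaa => aabaa => aa => a
  | bbbabaabbaa => bbbabbaa => bbbabba

aa->a; aab->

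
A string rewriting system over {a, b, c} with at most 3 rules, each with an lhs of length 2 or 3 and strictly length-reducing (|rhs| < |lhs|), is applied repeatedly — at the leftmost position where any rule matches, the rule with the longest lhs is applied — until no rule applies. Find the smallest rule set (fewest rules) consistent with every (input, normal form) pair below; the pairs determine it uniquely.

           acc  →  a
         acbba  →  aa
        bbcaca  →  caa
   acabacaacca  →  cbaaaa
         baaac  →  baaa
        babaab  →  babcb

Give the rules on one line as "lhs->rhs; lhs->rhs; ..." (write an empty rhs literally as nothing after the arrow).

  | acc => ac => a
  | acbba => abba => aa
  | bbcaca => caca => caa
  | acabacaacca => aabacaacca => cbacaacca => cbaaacca => cbaaaca => cbaaaa

aab->cb; ac->a; bb->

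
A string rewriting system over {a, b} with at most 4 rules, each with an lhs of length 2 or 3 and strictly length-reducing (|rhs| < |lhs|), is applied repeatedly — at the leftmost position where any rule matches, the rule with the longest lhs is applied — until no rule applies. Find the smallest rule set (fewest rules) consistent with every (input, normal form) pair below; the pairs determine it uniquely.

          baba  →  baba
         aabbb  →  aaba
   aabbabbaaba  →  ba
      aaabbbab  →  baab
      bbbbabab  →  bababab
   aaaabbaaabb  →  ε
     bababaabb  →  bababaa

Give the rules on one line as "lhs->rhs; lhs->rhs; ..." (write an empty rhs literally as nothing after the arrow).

aaa->; bb->; bba->; bbb->ba

  | baba
  | aabbb => aaba
  | aabbabbaaba => aabbaaba => aaaba => ba
  | aaabbbab => bbbab => baab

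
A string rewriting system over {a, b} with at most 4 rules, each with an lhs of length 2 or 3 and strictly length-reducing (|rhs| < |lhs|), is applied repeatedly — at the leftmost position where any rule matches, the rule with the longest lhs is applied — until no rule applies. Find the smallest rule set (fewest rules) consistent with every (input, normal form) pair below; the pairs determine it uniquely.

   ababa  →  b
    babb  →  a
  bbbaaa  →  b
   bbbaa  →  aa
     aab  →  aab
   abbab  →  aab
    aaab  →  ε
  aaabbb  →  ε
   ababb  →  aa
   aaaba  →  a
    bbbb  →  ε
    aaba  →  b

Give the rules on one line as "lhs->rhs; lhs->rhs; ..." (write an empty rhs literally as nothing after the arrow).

  | ababa => aaba => aaa => b
  | babb => abb => a
  | bbbaaa => baaa => aaa => b
  | bbbaa => baa => aa

aaa->b; ba->a; bb->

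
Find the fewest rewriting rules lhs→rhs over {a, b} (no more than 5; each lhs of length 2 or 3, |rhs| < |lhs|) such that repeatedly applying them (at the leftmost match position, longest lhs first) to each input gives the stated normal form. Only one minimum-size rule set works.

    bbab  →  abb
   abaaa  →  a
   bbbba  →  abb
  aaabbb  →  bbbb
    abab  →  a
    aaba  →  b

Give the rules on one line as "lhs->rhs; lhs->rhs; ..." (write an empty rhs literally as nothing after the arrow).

aaa->b; ba->a; bab->; bba->ab

  | bbab => abb
  | abaaa => aaaa => ba => a
  | bbbba => bbab => abb
  | aaabbb => bbbb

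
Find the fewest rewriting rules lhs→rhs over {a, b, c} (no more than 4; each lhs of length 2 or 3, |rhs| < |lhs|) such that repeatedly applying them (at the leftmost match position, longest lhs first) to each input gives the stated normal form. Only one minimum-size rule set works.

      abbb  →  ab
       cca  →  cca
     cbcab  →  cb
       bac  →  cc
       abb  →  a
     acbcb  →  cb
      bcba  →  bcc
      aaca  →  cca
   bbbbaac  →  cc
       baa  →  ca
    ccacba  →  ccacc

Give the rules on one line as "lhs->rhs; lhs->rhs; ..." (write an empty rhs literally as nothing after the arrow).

  | abbb => ab
  | cca
  | cbcab => aab => cb
  | bac => cc

aa->c; ba->c; bb->; cbc->a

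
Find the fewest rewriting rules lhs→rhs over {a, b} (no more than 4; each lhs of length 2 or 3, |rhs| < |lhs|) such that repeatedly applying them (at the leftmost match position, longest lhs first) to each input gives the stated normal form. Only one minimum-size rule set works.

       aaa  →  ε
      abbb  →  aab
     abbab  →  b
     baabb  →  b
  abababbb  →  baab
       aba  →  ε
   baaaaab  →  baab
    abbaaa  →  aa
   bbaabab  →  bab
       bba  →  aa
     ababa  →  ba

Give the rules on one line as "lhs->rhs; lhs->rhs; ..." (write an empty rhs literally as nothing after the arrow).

aaa->; aba->; bb->a

  | aaa => ε
  | abbb => aab
  | abbab => aaab => b
  | baabb => baaa => b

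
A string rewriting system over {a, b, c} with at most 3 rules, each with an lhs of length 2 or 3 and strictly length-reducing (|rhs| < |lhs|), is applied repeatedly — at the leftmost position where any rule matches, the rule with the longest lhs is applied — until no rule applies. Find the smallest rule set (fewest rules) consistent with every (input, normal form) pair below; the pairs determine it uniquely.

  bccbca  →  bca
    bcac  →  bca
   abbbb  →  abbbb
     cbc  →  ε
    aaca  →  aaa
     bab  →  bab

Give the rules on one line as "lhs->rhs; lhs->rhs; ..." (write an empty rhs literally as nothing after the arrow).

  | bccbca => bca
  | bcac => bca
  | abbbb
  | cbc => ε

ac->a; cbc->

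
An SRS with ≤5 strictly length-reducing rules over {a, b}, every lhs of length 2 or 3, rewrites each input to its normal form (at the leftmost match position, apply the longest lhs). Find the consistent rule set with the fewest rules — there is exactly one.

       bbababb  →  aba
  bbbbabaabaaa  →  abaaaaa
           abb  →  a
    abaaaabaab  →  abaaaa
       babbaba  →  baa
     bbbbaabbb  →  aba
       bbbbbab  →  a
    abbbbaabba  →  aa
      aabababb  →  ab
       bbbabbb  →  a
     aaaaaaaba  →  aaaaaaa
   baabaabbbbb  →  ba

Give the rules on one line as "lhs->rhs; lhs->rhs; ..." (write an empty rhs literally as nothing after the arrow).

  | bbababb => ababb => abab => aba
  | bbbbabaabaaa => ababaabaaa => abaaabaaa => abaaaaa
  | abb => a
  | abaaaabaab => abaaaaab => abaaaa

aab->a; bab->ba; bb->; bbb->a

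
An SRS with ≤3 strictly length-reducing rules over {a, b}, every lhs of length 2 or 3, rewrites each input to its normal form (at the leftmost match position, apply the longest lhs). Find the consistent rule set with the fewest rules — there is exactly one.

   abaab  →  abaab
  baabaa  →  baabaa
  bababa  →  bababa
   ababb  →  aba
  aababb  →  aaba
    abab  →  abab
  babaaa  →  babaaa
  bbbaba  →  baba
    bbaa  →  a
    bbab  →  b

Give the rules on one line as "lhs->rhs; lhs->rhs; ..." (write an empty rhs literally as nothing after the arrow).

  | abaab
  | baabaa
  | bababa
  | ababb => aba

bb->; bba->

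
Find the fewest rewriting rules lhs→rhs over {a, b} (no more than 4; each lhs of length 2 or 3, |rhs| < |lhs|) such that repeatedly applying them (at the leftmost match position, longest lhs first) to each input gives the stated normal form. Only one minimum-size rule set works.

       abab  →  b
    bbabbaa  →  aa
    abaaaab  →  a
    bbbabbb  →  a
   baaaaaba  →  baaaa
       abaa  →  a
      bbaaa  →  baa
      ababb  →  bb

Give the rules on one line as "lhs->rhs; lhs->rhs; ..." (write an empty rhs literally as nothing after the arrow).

  | abab => b
  | bbabbaa => bbbaa => aa
  | abaaaab => aaab => a
  | bbbabbb => abbb => a

aab->; aba->; bba->b; bbb->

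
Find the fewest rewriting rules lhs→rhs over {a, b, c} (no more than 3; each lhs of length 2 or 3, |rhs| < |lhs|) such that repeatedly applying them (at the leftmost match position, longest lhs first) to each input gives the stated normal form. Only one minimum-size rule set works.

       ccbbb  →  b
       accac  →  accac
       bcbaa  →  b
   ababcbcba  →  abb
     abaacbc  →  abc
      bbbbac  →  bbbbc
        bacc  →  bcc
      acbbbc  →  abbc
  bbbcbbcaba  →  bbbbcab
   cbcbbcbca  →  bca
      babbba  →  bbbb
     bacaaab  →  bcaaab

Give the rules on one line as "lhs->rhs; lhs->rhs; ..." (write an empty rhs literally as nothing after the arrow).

ba->b; cb->

  | ccbbb => cbb => b
  | accac
  | bcbaa => baa => ba => b
  | ababcbcba => abbcbcba => abbcba => abba => abb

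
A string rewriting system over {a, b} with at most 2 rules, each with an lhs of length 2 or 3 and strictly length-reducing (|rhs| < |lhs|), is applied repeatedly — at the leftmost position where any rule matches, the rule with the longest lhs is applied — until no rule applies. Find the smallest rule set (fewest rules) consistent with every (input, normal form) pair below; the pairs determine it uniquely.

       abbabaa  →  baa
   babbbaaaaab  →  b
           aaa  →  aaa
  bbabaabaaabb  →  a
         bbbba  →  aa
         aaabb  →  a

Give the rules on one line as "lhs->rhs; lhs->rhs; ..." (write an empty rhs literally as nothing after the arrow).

ab->b; bb->a

  | abbabaa => bbabaa => aabaa => abaa => baa
  | babbbaaaaab => bbbbaaaaab => abbaaaaab => bbaaaaab => aaaaaab => aaaaab => aaaab => aaab => aab => ab => b
  | aaa
  | bbabaabaaabb => aabaabaaabb => abaabaaabb => baabaaabb => babaaabb => bbaaabb => aaaabb => aaabb => aabb => abb => bb => a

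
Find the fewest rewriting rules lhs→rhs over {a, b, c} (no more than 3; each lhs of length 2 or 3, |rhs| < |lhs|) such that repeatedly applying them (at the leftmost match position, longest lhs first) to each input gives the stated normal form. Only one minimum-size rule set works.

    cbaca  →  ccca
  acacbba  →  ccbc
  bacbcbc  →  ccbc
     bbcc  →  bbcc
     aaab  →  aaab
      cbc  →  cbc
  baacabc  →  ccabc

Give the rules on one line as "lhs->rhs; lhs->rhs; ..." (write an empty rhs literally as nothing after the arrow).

ac->c; ba->c; bcb->b

  | cbaca => ccca
  | acacbba => cacbba => ccbba => ccbc
  | bacbcbc => ccbcbc => ccbc
  | bbcc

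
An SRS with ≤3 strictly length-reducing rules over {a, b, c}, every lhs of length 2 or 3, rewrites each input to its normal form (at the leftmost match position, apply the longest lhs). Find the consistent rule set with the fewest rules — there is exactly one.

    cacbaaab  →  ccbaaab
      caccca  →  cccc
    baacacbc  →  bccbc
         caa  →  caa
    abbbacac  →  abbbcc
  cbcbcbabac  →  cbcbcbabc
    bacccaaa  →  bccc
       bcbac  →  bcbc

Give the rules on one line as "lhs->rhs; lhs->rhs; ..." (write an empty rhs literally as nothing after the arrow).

ac->c; cca->cc

  | cacbaaab => ccbaaab
  | caccca => cccca => cccc
  | baacacbc => bacacbc => bcacbc => bccbc
  | caa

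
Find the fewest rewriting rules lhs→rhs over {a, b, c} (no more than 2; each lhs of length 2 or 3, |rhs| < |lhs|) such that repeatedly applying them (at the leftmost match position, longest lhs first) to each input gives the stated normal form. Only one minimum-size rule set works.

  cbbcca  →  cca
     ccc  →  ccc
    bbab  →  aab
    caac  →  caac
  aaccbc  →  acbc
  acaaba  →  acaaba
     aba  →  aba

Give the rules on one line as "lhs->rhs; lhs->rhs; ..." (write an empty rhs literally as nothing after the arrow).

acc->c; bb->a

  | cbbcca => cacca => cca
  | ccc
  | bbab => aab
  | caac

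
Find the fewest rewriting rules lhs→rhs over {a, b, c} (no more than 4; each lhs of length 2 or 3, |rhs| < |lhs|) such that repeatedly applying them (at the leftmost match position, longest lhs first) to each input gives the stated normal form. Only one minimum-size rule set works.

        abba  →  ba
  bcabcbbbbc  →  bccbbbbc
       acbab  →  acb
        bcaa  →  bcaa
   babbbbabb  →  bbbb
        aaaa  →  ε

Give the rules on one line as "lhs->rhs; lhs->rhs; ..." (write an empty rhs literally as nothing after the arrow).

aaa->bb; ab->; bba->

  | abba => ba
  | bcabcbbbbc => bccbbbbc
  | acbab => acb
  | bcaa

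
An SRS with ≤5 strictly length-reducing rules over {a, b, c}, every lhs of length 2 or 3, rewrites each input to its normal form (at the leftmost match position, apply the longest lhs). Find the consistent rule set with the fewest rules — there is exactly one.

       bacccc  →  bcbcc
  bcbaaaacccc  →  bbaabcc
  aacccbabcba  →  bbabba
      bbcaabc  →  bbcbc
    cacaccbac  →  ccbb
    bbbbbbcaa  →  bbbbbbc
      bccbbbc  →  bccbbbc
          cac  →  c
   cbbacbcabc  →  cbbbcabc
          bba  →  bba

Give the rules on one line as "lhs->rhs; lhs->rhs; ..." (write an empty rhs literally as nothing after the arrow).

  | bacccc => bcbcc
  | bcbaaaacccc => bbaaaacccc => bbaaacbcc => bbaabcc
  | aacccbabcba => acbcbabcba => bcbabcba => bbabcba => bbabba
  | bbcaabc => bbcbc

ac->; acc->cb; caa->c; cba->ba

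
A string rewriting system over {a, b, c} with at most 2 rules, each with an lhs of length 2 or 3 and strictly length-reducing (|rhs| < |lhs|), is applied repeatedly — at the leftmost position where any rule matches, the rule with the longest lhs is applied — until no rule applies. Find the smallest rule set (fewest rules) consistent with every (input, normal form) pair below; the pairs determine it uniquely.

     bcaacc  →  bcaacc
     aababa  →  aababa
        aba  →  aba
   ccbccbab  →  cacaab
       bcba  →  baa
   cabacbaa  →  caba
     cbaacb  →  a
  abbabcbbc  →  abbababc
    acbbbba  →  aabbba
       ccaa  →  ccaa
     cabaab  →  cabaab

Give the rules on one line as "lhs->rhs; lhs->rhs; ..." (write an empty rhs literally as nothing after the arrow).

  | bcaacc
  | aababa
  | aba
  | ccbccbab => caccbab => cacaab

aaa->; cb->a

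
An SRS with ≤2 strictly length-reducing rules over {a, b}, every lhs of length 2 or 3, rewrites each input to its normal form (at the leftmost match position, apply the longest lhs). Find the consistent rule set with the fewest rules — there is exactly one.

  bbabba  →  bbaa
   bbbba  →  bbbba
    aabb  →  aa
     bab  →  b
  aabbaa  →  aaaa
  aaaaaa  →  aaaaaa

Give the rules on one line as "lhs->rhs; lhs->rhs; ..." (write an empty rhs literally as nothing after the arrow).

ab->; abb->a

  | bbabba => bbaa
  | bbbba
  | aabb => aa
  | bab => b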